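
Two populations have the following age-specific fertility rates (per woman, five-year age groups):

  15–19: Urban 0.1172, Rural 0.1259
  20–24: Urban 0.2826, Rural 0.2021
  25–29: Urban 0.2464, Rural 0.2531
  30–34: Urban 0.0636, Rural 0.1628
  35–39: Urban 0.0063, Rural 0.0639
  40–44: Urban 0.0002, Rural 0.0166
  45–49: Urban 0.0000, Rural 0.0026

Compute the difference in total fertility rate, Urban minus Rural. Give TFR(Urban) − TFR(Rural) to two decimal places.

-0.55

Urban:
  Sum of ASFRs = 0.1172 + 0.2826 + 0.2464 + 0.0636 + 0.0063 + 0.0002 + 0.0000 = 0.7163
  TFR = 5 × 0.7163 = 3.5815
Rural:
  Sum of ASFRs = 0.1259 + 0.2021 + 0.2531 + 0.1628 + 0.0639 + 0.0166 + 0.0026 = 0.8270
  TFR = 5 × 0.8270 = 4.135
Difference = 3.5815 − 4.135 = -0.5535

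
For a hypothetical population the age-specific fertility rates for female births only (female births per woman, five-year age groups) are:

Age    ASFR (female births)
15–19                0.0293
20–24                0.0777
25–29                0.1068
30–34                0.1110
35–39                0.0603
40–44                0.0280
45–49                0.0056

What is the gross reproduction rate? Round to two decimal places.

Sum of female ASFRs = 0.0293 + 0.0777 + 0.1068 + 0.1110 + 0.0603 + 0.0280 + 0.0056 = 0.4187
GRR = 5 × 0.4187 = 2.0935

2.09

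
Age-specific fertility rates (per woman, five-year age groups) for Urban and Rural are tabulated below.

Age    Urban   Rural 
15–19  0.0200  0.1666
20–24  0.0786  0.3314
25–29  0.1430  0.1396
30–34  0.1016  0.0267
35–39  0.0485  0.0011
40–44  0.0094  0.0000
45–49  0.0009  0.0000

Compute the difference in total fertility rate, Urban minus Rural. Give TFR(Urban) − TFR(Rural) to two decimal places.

Urban:
  Sum of ASFRs = 0.0200 + 0.0786 + 0.1430 + 0.1016 + 0.0485 + 0.0094 + 0.0009 = 0.4020
  TFR = 5 × 0.4020 = 2.01
Rural:
  Sum of ASFRs = 0.1666 + 0.3314 + 0.1396 + 0.0267 + 0.0011 + 0.0000 + 0.0000 = 0.6654
  TFR = 5 × 0.6654 = 3.327
Difference = 2.01 − 3.327 = -1.317

-1.32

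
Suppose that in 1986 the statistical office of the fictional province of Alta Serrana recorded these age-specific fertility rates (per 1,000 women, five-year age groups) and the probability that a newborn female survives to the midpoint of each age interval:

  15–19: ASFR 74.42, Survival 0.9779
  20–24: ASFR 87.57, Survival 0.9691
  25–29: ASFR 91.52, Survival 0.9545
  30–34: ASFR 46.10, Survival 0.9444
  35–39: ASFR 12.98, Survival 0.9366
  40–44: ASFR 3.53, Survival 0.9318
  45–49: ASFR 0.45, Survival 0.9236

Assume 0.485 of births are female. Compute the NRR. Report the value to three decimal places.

0.738

Proportion female at birth = 0.485.
Each age group contributes 5 × ASFR × survival:
  15–19: 5 × 74.42/1000 × 0.9779 = 0.36388
  20–24: 5 × 87.57/1000 × 0.9691 = 0.42432
  25–29: 5 × 91.52/1000 × 0.9545 = 0.43678
  30–34: 5 × 46.10/1000 × 0.9444 = 0.21768
  35–39: 5 × 12.98/1000 × 0.9366 = 0.06079
  40–44: 5 × 3.53/1000 × 0.9318 = 0.01645
  45–49: 5 × 0.45/1000 × 0.9236 = 0.00208
Sum = 1.52198
NRR = 0.485 × 1.52198 = 0.73816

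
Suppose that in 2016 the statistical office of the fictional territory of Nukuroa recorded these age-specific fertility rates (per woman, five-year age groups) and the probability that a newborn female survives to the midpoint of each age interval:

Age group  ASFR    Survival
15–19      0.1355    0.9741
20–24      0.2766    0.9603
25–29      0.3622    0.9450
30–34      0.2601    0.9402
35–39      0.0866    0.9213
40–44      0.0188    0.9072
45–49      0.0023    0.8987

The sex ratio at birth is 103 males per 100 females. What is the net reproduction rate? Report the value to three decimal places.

2.668

Proportion female at birth = 100 / (100 + 103) = 0.49261.
Survival-weighted fertility by age (5·fₓ·Sₓ):
  15–19: 5 × 0.1355 × 0.9741 = 0.65995
  20–24: 5 × 0.2766 × 0.9603 = 1.32809
  25–29: 5 × 0.3622 × 0.9450 = 1.71140
  30–34: 5 × 0.2601 × 0.9402 = 1.22273
  35–39: 5 × 0.0866 × 0.9213 = 0.39892
  40–44: 5 × 0.0188 × 0.9072 = 0.08528
  45–49: 5 × 0.0023 × 0.8987 = 0.01034
Sum = 5.41671
NRR = 0.49261 × 5.41671 = 2.66833
With NRR above 1 the population is above replacement fertility.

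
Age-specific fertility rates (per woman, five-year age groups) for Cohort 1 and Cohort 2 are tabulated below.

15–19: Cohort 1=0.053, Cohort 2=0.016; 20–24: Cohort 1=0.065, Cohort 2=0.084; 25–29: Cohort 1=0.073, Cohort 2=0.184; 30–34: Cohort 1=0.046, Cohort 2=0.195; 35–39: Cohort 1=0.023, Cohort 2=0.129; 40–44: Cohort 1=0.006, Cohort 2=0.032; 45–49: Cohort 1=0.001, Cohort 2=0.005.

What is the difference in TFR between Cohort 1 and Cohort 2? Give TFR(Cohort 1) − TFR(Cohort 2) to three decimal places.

-1.890

Cohort 1:
  Sum of ASFRs = 0.053 + 0.065 + 0.073 + 0.046 + 0.023 + 0.006 + 0.001 = 0.267
  TFR = 5 × 0.267 = 1.335
Cohort 2:
  Sum of ASFRs = 0.016 + 0.084 + 0.184 + 0.195 + 0.129 + 0.032 + 0.005 = 0.645
  TFR = 5 × 0.645 = 3.225
Difference = 1.335 − 3.225 = -1.89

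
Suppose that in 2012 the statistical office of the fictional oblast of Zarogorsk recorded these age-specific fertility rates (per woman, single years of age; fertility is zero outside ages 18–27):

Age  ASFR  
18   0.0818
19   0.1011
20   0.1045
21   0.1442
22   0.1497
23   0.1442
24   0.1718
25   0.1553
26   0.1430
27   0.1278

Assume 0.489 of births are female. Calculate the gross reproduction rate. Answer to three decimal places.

Proportion female at birth = 0.489.
Sum of ASFRs = 0.0818 + 0.1011 + 0.1045 + 0.1442 + 0.1497 + 0.1442 + 0.1718 + 0.1553 + 0.1430 + 0.1278 = 1.3234
TFR = 1.3234
GRR = 0.489 × 1.3234 = 0.64714

0.647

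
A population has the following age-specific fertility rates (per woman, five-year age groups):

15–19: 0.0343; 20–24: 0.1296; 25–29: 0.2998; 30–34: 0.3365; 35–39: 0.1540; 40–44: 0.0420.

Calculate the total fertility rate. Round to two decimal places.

4.98

Sum of ASFRs = 0.0343 + 0.1296 + 0.2998 + 0.3365 + 0.1540 + 0.0420 = 0.9962
TFR = 5 × 0.9962 = 4.981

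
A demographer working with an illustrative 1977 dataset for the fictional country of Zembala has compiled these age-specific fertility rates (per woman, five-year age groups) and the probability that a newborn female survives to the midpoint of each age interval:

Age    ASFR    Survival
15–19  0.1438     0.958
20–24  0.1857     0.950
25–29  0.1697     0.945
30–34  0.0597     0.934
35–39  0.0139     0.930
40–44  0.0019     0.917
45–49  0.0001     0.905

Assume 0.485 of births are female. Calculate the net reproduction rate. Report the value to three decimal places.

1.322

Proportion female at birth = 0.485.
Per-age-group product (5 × ASFR × survival probability):
  15–19: 5 × 0.1438 × 0.958 = 0.68880
  20–24: 5 × 0.1857 × 0.950 = 0.88208
  25–29: 5 × 0.1697 × 0.945 = 0.80183
  30–34: 5 × 0.0597 × 0.934 = 0.27880
  35–39: 5 × 0.0139 × 0.930 = 0.06464
  40–44: 5 × 0.0019 × 0.917 = 0.00871
  45–49: 5 × 0.0001 × 0.905 = 0.00045
Sum = 2.72531
NRR = 0.485 × 2.72531 = 1.32178
NRR > 1, so each generation more than replaces itself.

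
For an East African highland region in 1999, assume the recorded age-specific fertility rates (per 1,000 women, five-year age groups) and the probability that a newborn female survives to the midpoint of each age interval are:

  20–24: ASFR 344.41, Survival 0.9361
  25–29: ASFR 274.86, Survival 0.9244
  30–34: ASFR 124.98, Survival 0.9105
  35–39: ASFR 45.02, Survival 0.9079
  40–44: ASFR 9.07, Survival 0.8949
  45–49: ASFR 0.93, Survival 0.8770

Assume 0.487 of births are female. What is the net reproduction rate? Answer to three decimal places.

Proportion female at birth = 0.487.
Survival-weighted fertility by age (5·fₓ·Sₓ):
  20–24: 5 × 344.41/1000 × 0.9361 = 1.61201
  25–29: 5 × 274.86/1000 × 0.9244 = 1.27040
  30–34: 5 × 124.98/1000 × 0.9105 = 0.56897
  35–39: 5 × 45.02/1000 × 0.9079 = 0.20437
  40–44: 5 × 9.07/1000 × 0.8949 = 0.04058
  45–49: 5 × 0.93/1000 × 0.8770 = 0.00408
Sum = 3.70041
NRR = 0.487 × 3.70041 = 1.80210
An NRR exceeding 1 indicates intrinsic growth under these rates.

1.802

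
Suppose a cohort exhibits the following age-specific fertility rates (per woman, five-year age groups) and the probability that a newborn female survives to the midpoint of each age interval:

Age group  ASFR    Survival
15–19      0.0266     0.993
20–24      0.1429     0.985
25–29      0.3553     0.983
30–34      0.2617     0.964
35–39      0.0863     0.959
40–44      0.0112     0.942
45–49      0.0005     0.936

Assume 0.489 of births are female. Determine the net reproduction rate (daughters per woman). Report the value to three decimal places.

Proportion female at birth = 0.489.
Each age group contributes 5 × ASFR × survival:
  15–19: 5 × 0.0266 × 0.993 = 0.13207
  20–24: 5 × 0.1429 × 0.985 = 0.70378
  25–29: 5 × 0.3553 × 0.983 = 1.74630
  30–34: 5 × 0.2617 × 0.964 = 1.26139
  35–39: 5 × 0.0863 × 0.959 = 0.41381
  40–44: 5 × 0.0112 × 0.942 = 0.05275
  45–49: 5 × 0.0005 × 0.936 = 0.00234
Sum = 4.31244
NRR = 0.489 × 4.31244 = 2.10878
NRR > 1, so each generation more than replaces itself.

2.109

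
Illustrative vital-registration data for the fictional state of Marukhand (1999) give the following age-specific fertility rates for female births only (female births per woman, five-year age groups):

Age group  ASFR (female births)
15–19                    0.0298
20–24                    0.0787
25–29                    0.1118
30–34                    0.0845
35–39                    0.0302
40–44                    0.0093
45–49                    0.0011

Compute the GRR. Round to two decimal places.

1.73

Sum of female ASFRs = 0.0298 + 0.0787 + 0.1118 + 0.0845 + 0.0302 + 0.0093 + 0.0011 = 0.3454
GRR = 5 × 0.3454 = 1.727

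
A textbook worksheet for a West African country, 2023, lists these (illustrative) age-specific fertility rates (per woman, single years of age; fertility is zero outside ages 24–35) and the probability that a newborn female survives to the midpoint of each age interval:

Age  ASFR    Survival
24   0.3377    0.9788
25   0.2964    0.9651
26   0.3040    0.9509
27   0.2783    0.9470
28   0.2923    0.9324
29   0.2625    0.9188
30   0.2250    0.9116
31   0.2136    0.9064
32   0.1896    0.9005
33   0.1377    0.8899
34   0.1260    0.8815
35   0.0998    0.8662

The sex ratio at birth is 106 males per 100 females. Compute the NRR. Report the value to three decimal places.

Proportion female at birth = 100 / (100 + 106) = 0.48544.
Each age group contributes 1 × ASFR × survival:
  24: 1 × 0.3377 × 0.9788 = 0.33054
  25: 1 × 0.2964 × 0.9651 = 0.28606
  26: 1 × 0.3040 × 0.9509 = 0.28907
  27: 1 × 0.2783 × 0.9470 = 0.26355
  28: 1 × 0.2923 × 0.9324 = 0.27254
  29: 1 × 0.2625 × 0.9188 = 0.24119
  30: 1 × 0.2250 × 0.9116 = 0.20511
  31: 1 × 0.2136 × 0.9064 = 0.19361
  32: 1 × 0.1896 × 0.9005 = 0.17073
  33: 1 × 0.1377 × 0.8899 = 0.12254
  34: 1 × 0.1260 × 0.8815 = 0.11107
  35: 1 × 0.0998 × 0.8662 = 0.08645
Sum = 2.57246
NRR = 0.48544 × 2.57246 = 1.24877

1.249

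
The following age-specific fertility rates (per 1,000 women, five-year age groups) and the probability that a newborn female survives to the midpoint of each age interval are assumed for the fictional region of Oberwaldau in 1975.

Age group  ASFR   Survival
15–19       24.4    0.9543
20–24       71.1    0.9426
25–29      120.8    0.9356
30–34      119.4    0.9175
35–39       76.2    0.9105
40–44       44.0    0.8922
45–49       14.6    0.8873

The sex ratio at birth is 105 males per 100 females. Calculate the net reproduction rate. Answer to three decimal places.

1.060

Proportion female at birth = 100 / (100 + 105) = 0.48780.
Each age group contributes 5 × ASFR × survival:
  15–19: 5 × 24.4/1000 × 0.9543 = 0.11642
  20–24: 5 × 71.1/1000 × 0.9426 = 0.33509
  25–29: 5 × 120.8/1000 × 0.9356 = 0.56510
  30–34: 5 × 119.4/1000 × 0.9175 = 0.54775
  35–39: 5 × 76.2/1000 × 0.9105 = 0.34690
  40–44: 5 × 44.0/1000 × 0.8922 = 0.19628
  45–49: 5 × 14.6/1000 × 0.8873 = 0.06477
Sum = 2.17231
NRR = 0.48780 × 2.17231 = 1.05965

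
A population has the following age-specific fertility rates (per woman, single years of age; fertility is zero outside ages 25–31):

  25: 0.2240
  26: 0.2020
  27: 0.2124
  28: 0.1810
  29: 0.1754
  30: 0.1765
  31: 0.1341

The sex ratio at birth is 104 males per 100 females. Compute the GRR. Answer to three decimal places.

0.640

Proportion female at birth = 100 / (100 + 104) = 0.49020.
Sum of ASFRs = 0.2240 + 0.2020 + 0.2124 + 0.1810 + 0.1754 + 0.1765 + 0.1341 = 1.3054
TFR = 1.3054
GRR = 0.49020 × 1.3054 = 0.63991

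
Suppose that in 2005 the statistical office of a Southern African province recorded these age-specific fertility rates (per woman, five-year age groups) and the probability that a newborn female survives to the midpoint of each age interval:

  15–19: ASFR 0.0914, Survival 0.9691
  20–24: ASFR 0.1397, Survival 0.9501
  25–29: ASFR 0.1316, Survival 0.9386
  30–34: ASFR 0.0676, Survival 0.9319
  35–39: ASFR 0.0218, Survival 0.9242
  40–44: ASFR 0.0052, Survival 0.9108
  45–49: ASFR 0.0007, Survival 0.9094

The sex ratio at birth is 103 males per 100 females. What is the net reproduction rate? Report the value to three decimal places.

1.067

Proportion female at birth = 100 / (100 + 103) = 0.49261.
Per-age-group product (5 × ASFR × survival probability):
  15–19: 5 × 0.0914 × 0.9691 = 0.44288
  20–24: 5 × 0.1397 × 0.9501 = 0.66364
  25–29: 5 × 0.1316 × 0.9386 = 0.61760
  30–34: 5 × 0.0676 × 0.9319 = 0.31498
  35–39: 5 × 0.0218 × 0.9242 = 0.10074
  40–44: 5 × 0.0052 × 0.9108 = 0.02368
  45–49: 5 × 0.0007 × 0.9094 = 0.00318
Sum = 2.16670
NRR = 0.49261 × 2.16670 = 1.06734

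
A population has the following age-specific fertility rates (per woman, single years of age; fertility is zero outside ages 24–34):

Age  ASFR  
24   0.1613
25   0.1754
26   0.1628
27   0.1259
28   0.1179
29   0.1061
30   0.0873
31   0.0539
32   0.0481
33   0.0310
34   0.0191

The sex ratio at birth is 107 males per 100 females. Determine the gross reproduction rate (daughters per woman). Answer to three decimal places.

0.526

Proportion female at birth = 100 / (100 + 107) = 0.48309.
Sum of ASFRs = 0.1613 + 0.1754 + 0.1628 + 0.1259 + 0.1179 + 0.1061 + 0.0873 + 0.0539 + 0.0481 + 0.0310 + 0.0191 = 1.0888
TFR = 1.0888
GRR = 0.48309 × 1.0888 = 0.52599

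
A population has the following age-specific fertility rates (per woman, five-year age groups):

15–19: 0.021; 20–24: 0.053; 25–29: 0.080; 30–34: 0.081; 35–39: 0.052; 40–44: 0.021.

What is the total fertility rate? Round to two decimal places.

1.54

Sum of ASFRs = 0.021 + 0.053 + 0.080 + 0.081 + 0.052 + 0.021 = 0.308
TFR = 5 × 0.308 = 1.54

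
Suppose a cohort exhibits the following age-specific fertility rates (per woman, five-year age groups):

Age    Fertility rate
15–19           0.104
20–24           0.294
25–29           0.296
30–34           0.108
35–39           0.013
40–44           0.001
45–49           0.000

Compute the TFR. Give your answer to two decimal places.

4.08

Sum of ASFRs = 0.104 + 0.294 + 0.296 + 0.108 + 0.013 + 0.001 + 0.000 = 0.816
TFR = 5 × 0.816 = 4.08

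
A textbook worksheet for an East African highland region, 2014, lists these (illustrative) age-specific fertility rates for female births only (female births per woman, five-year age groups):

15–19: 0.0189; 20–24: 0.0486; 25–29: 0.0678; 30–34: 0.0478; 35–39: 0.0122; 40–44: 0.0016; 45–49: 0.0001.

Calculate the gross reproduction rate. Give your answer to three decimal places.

0.985

Sum of female ASFRs = 0.0189 + 0.0486 + 0.0678 + 0.0478 + 0.0122 + 0.0016 + 0.0001 = 0.1970
GRR = 5 × 0.1970 = 0.985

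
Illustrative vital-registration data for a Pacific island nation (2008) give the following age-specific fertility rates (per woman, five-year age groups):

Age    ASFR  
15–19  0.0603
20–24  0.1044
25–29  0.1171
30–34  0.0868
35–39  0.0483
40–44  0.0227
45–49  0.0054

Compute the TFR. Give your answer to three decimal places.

Sum of ASFRs = 0.0603 + 0.1044 + 0.1171 + 0.0868 + 0.0483 + 0.0227 + 0.0054 = 0.4450
TFR = 5 × 0.4450 = 2.225

2.225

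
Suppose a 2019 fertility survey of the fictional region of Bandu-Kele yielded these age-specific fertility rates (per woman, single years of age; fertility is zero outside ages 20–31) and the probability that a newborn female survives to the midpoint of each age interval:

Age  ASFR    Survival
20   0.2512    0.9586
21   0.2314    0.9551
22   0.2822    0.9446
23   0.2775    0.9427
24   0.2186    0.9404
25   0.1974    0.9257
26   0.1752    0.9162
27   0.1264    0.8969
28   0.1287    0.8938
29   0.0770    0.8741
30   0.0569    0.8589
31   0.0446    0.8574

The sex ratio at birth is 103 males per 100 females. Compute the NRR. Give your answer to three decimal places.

0.947

Proportion female at birth = 100 / (100 + 103) = 0.49261.
Each age group contributes 1 × ASFR × survival:
  20: 1 × 0.2512 × 0.9586 = 0.24080
  21: 1 × 0.2314 × 0.9551 = 0.22101
  22: 1 × 0.2822 × 0.9446 = 0.26657
  23: 1 × 0.2775 × 0.9427 = 0.26160
  24: 1 × 0.2186 × 0.9404 = 0.20557
  25: 1 × 0.1974 × 0.9257 = 0.18273
  26: 1 × 0.1752 × 0.9162 = 0.16052
  27: 1 × 0.1264 × 0.8969 = 0.11337
  28: 1 × 0.1287 × 0.8938 = 0.11503
  29: 1 × 0.0770 × 0.8741 = 0.06731
  30: 1 × 0.0569 × 0.8589 = 0.04887
  31: 1 × 0.0446 × 0.8574 = 0.03824
Sum = 1.92162
NRR = 0.49261 × 1.92162 = 0.94661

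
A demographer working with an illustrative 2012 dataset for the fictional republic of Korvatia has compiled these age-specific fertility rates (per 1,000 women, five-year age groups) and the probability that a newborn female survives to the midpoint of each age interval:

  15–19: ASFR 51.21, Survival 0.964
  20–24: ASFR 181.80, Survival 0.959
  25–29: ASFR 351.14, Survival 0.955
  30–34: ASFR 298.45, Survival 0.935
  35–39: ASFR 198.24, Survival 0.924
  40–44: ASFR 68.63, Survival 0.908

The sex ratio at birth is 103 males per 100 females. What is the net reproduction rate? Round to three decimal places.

2.669

Proportion female at birth = 100 / (100 + 103) = 0.49261.
Each age group contributes 5 × ASFR × survival:
  15–19: 5 × 51.21/1000 × 0.964 = 0.24683
  20–24: 5 × 181.80/1000 × 0.959 = 0.87173
  25–29: 5 × 351.14/1000 × 0.955 = 1.67669
  30–34: 5 × 298.45/1000 × 0.935 = 1.39525
  35–39: 5 × 198.24/1000 × 0.924 = 0.91587
  40–44: 5 × 68.63/1000 × 0.908 = 0.31158
Sum = 5.41795
NRR = 0.49261 × 5.41795 = 2.66894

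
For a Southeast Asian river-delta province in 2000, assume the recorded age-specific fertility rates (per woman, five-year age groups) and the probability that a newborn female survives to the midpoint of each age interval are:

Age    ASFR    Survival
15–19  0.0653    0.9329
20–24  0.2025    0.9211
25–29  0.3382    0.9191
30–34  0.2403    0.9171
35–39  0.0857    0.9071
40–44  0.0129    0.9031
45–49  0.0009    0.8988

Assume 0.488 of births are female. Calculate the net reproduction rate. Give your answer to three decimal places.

Proportion female at birth = 0.488.
Weighting each age-specific rate by interval width and survival:
  15–19: 5 × 0.0653 × 0.9329 = 0.30459
  20–24: 5 × 0.2025 × 0.9211 = 0.93261
  25–29: 5 × 0.3382 × 0.9191 = 1.55420
  30–34: 5 × 0.2403 × 0.9171 = 1.10190
  35–39: 5 × 0.0857 × 0.9071 = 0.38869
  40–44: 5 × 0.0129 × 0.9031 = 0.05825
  45–49: 5 × 0.0009 × 0.8988 = 0.00404
Sum = 4.34428
NRR = 0.488 × 4.34428 = 2.12001
An NRR exceeding 1 indicates intrinsic growth under these rates.

2.120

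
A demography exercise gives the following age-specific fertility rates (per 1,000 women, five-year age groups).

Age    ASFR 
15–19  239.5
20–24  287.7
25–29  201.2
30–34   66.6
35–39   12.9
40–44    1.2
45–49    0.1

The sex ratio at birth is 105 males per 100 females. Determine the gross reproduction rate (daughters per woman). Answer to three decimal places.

1.974

Proportion female at birth = 100 / (100 + 105) = 0.48780.
Sum of ASFRs = 239.5 + 287.7 + 201.2 + 66.6 + 12.9 + 1.2 + 0.1 = 809.2
TFR = 5 × 809.2 / 1000 = 4.046
GRR = 0.48780 × 4.046 = 1.97364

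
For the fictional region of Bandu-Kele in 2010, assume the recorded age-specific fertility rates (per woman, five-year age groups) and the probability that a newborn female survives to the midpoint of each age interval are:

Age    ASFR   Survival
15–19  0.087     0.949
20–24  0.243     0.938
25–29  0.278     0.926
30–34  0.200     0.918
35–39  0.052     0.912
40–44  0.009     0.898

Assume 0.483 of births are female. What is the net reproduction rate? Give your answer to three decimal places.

1.949

Proportion female at birth = 0.483.
Survival-weighted fertility by age (5·fₓ·Sₓ):
  15–19: 5 × 0.087 × 0.949 = 0.41282
  20–24: 5 × 0.243 × 0.938 = 1.13967
  25–29: 5 × 0.278 × 0.926 = 1.28714
  30–34: 5 × 0.200 × 0.918 = 0.91800
  35–39: 5 × 0.052 × 0.912 = 0.23712
  40–44: 5 × 0.009 × 0.898 = 0.04041
Sum = 4.03516
NRR = 0.483 × 4.03516 = 1.94898
With NRR above 1 the population is above replacement fertility.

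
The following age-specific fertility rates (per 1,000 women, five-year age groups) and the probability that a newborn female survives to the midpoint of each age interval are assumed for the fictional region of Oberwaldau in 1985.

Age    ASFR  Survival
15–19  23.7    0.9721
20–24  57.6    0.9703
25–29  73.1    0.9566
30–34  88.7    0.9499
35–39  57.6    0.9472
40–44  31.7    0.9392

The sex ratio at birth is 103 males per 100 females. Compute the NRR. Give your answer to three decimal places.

0.782

Proportion female at birth = 100 / (100 + 103) = 0.49261.
Each age group contributes 5 × ASFR × survival:
  15–19: 5 × 23.7/1000 × 0.9721 = 0.11519
  20–24: 5 × 57.6/1000 × 0.9703 = 0.27945
  25–29: 5 × 73.1/1000 × 0.9566 = 0.34964
  30–34: 5 × 88.7/1000 × 0.9499 = 0.42128
  35–39: 5 × 57.6/1000 × 0.9472 = 0.27279
  40–44: 5 × 31.7/1000 × 0.9392 = 0.14886
Sum = 1.58721
NRR = 0.49261 × 1.58721 = 0.78188
With NRR below 1 the population is below replacement fertility.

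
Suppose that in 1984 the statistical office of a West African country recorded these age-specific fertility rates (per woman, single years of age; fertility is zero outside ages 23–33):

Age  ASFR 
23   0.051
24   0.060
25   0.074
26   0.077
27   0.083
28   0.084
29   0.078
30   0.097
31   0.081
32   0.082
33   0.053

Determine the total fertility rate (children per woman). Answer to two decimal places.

0.82

Sum of ASFRs = 0.051 + 0.060 + 0.074 + 0.077 + 0.083 + 0.084 + 0.078 + 0.097 + 0.081 + 0.082 + 0.053 = 0.820
TFR = 0.82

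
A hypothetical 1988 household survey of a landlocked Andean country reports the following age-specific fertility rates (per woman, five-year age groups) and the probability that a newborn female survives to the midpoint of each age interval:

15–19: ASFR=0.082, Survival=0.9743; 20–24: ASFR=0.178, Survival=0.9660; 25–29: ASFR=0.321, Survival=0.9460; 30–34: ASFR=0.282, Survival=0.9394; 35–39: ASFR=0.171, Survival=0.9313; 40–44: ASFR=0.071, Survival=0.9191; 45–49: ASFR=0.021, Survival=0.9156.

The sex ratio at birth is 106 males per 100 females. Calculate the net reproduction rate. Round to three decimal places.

2.583

Proportion female at birth = 100 / (100 + 106) = 0.48544.
Each age group contributes 5 × ASFR × survival:
  15–19: 5 × 0.082 × 0.9743 = 0.39946
  20–24: 5 × 0.178 × 0.9660 = 0.85974
  25–29: 5 × 0.321 × 0.9460 = 1.51833
  30–34: 5 × 0.282 × 0.9394 = 1.32455
  35–39: 5 × 0.171 × 0.9313 = 0.79626
  40–44: 5 × 0.071 × 0.9191 = 0.32628
  45–49: 5 × 0.021 × 0.9156 = 0.09614
Sum = 5.32076
NRR = 0.48544 × 5.32076 = 2.58291
With NRR above 1 the population is above replacement fertility.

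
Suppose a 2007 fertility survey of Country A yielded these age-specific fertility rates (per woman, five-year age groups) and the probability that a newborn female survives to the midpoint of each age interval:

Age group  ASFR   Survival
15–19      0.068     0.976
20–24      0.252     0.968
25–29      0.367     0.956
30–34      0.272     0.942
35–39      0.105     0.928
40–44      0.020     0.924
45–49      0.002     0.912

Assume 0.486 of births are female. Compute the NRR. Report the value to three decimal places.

Proportion female at birth = 0.486.
Survival-weighted fertility by age (5·fₓ·Sₓ):
  15–19: 5 × 0.068 × 0.976 = 0.33184
  20–24: 5 × 0.252 × 0.968 = 1.21968
  25–29: 5 × 0.367 × 0.956 = 1.75426
  30–34: 5 × 0.272 × 0.942 = 1.28112
  35–39: 5 × 0.105 × 0.928 = 0.48720
  40–44: 5 × 0.020 × 0.924 = 0.09240
  45–49: 5 × 0.002 × 0.912 = 0.00912
Sum = 5.17562
NRR = 0.486 × 5.17562 = 2.51535

2.515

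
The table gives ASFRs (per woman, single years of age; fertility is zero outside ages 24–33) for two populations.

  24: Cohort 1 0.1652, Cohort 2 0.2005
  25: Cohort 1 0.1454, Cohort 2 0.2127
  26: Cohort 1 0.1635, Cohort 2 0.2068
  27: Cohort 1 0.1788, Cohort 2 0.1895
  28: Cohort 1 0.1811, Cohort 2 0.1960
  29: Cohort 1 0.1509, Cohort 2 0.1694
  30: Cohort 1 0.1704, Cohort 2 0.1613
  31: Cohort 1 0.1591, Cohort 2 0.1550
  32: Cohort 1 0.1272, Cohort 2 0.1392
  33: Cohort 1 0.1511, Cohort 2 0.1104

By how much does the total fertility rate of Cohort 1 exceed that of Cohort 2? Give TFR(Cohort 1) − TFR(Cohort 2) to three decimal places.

Cohort 1:
  Sum of ASFRs = 0.1652 + 0.1454 + 0.1635 + 0.1788 + 0.1811 + 0.1509 + 0.1704 + 0.1591 + 0.1272 + 0.1511 = 1.5927
  TFR = 1.5927
Cohort 2:
  Sum of ASFRs = 0.2005 + 0.2127 + 0.2068 + 0.1895 + 0.1960 + 0.1694 + 0.1613 + 0.1550 + 0.1392 + 0.1104 = 1.7408
  TFR = 1.7408
Difference = 1.5927 − 1.7408 = -0.1481

-0.148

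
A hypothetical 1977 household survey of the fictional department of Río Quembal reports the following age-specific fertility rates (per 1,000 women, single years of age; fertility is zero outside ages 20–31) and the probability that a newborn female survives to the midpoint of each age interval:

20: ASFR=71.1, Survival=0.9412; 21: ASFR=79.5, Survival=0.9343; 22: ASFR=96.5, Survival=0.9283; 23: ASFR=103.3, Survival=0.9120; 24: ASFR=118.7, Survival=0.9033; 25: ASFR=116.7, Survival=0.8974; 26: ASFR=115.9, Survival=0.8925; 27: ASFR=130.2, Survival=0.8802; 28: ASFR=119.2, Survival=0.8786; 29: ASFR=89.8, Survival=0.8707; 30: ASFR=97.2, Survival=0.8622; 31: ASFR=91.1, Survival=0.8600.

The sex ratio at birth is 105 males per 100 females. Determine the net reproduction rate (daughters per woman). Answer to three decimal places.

Proportion female at birth = 100 / (100 + 105) = 0.48780.
Survival-weighted fertility by age (1·fₓ·Sₓ):
  20: 1 × 71.1/1000 × 0.9412 = 0.06692
  21: 1 × 79.5/1000 × 0.9343 = 0.07428
  22: 1 × 96.5/1000 × 0.9283 = 0.08958
  23: 1 × 103.3/1000 × 0.9120 = 0.09421
  24: 1 × 118.7/1000 × 0.9033 = 0.10722
  25: 1 × 116.7/1000 × 0.8974 = 0.10473
  26: 1 × 115.9/1000 × 0.8925 = 0.10344
  27: 1 × 130.2/1000 × 0.8802 = 0.11460
  28: 1 × 119.2/1000 × 0.8786 = 0.10473
  29: 1 × 89.8/1000 × 0.8707 = 0.07819
  30: 1 × 97.2/1000 × 0.8622 = 0.08381
  31: 1 × 91.1/1000 × 0.8600 = 0.07835
Sum = 1.10006
NRR = 0.48780 × 1.10006 = 0.53661

0.537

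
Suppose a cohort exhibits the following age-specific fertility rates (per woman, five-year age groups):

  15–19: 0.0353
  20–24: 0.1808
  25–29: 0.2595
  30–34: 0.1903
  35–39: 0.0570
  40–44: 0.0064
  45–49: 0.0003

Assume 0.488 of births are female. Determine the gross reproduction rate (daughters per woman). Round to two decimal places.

1.78

Proportion female at birth = 0.488.
Sum of ASFRs = 0.0353 + 0.1808 + 0.2595 + 0.1903 + 0.0570 + 0.0064 + 0.0003 = 0.7296
TFR = 5 × 0.7296 = 3.648
GRR = 0.488 × 3.648 = 1.78022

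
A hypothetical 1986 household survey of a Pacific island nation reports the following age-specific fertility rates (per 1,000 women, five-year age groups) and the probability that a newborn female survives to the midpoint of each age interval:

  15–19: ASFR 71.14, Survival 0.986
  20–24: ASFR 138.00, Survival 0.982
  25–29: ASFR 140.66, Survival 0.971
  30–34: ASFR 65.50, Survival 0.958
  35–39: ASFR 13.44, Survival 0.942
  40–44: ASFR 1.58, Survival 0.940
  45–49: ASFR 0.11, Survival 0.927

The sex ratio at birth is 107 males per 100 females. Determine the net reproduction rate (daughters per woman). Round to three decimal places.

1.013

Proportion female at birth = 100 / (100 + 107) = 0.48309.
Weighting each age-specific rate by interval width and survival:
  15–19: 5 × 71.14/1000 × 0.986 = 0.35072
  20–24: 5 × 138.00/1000 × 0.982 = 0.67758
  25–29: 5 × 140.66/1000 × 0.971 = 0.68290
  30–34: 5 × 65.50/1000 × 0.958 = 0.31375
  35–39: 5 × 13.44/1000 × 0.942 = 0.06330
  40–44: 5 × 1.58/1000 × 0.940 = 0.00743
  45–49: 5 × 0.11/1000 × 0.927 = 0.00051
Sum = 2.09619
NRR = 0.48309 × 2.09619 = 1.01265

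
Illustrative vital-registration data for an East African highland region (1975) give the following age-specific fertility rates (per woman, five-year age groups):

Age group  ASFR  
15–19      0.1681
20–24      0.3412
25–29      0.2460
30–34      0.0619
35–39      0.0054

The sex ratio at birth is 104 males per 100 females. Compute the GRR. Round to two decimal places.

Proportion female at birth = 100 / (100 + 104) = 0.49020.
Sum of ASFRs = 0.1681 + 0.3412 + 0.2460 + 0.0619 + 0.0054 = 0.8226
TFR = 5 × 0.8226 = 4.113
GRR = 0.49020 × 4.113 = 2.01619

2.02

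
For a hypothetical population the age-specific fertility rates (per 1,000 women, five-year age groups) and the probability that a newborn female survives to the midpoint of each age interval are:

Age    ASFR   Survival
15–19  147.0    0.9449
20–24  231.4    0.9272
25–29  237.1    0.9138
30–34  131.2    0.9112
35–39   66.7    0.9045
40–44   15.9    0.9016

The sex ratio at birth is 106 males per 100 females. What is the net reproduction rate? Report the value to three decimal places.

Proportion female at birth = 100 / (100 + 106) = 0.48544.
Each age group contributes 5 × ASFR × survival:
  15–19: 5 × 147.0/1000 × 0.9449 = 0.69450
  20–24: 5 × 231.4/1000 × 0.9272 = 1.07277
  25–29: 5 × 237.1/1000 × 0.9138 = 1.08331
  30–34: 5 × 131.2/1000 × 0.9112 = 0.59775
  35–39: 5 × 66.7/1000 × 0.9045 = 0.30165
  40–44: 5 × 15.9/1000 × 0.9016 = 0.07168
Sum = 3.82166
NRR = 0.48544 × 3.82166 = 1.85519
With NRR above 1 the population is above replacement fertility.

1.855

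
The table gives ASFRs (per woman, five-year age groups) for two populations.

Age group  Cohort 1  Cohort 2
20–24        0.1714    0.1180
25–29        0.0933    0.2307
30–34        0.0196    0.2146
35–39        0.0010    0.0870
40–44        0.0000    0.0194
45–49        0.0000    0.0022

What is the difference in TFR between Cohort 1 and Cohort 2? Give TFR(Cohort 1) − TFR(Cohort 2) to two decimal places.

-1.93

Cohort 1:
  Sum of ASFRs = 0.1714 + 0.0933 + 0.0196 + 0.0010 + 0.0000 + 0.0000 = 0.2853
  TFR = 5 × 0.2853 = 1.4265
Cohort 2:
  Sum of ASFRs = 0.1180 + 0.2307 + 0.2146 + 0.0870 + 0.0194 + 0.0022 = 0.6719
  TFR = 5 × 0.6719 = 3.3595
Difference = 1.4265 − 3.3595 = -1.933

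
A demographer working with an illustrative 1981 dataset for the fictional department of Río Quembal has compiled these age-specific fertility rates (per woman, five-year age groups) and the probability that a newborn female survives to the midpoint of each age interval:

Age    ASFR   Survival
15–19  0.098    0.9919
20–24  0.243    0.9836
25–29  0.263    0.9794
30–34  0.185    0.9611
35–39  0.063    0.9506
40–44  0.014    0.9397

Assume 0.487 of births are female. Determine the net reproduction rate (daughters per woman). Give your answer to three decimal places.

Proportion female at birth = 0.487.
Each age group contributes 5 × ASFR × survival:
  15–19: 5 × 0.098 × 0.9919 = 0.48603
  20–24: 5 × 0.243 × 0.9836 = 1.19507
  25–29: 5 × 0.263 × 0.9794 = 1.28791
  30–34: 5 × 0.185 × 0.9611 = 0.88902
  35–39: 5 × 0.063 × 0.9506 = 0.29944
  40–44: 5 × 0.014 × 0.9397 = 0.06578
Sum = 4.22325
NRR = 0.487 × 4.22325 = 2.05672
An NRR exceeding 1 indicates intrinsic growth under these rates.

2.057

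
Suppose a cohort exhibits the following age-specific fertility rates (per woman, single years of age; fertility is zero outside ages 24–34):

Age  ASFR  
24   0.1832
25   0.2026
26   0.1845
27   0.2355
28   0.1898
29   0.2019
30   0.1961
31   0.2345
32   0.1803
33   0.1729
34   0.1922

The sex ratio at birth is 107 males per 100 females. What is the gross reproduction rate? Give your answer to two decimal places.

Proportion female at birth = 100 / (100 + 107) = 0.48309.
Sum of ASFRs = 0.1832 + 0.2026 + 0.1845 + 0.2355 + 0.1898 + 0.2019 + 0.1961 + 0.2345 + 0.1803 + 0.1729 + 0.1922 = 2.1735
TFR = 2.1735
GRR = 0.48309 × 2.1735 = 1.05000

1.05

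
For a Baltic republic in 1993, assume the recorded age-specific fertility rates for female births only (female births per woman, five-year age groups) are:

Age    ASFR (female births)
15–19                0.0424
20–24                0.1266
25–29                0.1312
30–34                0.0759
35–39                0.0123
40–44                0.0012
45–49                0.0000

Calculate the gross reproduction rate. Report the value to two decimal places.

Sum of female ASFRs = 0.0424 + 0.1266 + 0.1312 + 0.0759 + 0.0123 + 0.0012 + 0.0000 = 0.3896
GRR = 5 × 0.3896 = 1.948

1.95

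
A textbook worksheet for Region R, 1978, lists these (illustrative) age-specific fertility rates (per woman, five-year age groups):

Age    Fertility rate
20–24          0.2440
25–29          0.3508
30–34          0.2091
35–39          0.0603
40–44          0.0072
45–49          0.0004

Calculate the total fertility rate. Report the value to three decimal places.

4.359

Sum of ASFRs = 0.2440 + 0.3508 + 0.2091 + 0.0603 + 0.0072 + 0.0004 = 0.8718
TFR = 5 × 0.8718 = 4.359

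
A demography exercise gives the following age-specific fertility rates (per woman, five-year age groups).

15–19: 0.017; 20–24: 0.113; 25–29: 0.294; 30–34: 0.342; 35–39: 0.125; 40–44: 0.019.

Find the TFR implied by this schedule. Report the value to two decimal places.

4.55

Sum of ASFRs = 0.017 + 0.113 + 0.294 + 0.342 + 0.125 + 0.019 = 0.910
TFR = 5 × 0.910 = 4.55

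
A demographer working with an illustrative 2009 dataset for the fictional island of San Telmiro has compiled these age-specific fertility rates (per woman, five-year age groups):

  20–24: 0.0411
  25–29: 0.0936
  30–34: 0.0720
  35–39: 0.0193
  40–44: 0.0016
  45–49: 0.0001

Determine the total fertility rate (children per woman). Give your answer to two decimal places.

Sum of ASFRs = 0.0411 + 0.0936 + 0.0720 + 0.0193 + 0.0016 + 0.0001 = 0.2277
TFR = 5 × 0.2277 = 1.1385

1.14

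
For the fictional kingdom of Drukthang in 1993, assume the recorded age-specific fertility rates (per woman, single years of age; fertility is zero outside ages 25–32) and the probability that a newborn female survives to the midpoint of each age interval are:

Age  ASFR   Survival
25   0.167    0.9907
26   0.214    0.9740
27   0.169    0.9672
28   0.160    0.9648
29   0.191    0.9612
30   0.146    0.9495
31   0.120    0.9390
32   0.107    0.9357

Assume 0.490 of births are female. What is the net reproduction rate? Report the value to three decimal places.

Proportion female at birth = 0.490.
Weighting each age-specific rate by interval width and survival:
  25: 1 × 0.167 × 0.9907 = 0.16545
  26: 1 × 0.214 × 0.9740 = 0.20844
  27: 1 × 0.169 × 0.9672 = 0.16346
  28: 1 × 0.160 × 0.9648 = 0.15437
  29: 1 × 0.191 × 0.9612 = 0.18359
  30: 1 × 0.146 × 0.9495 = 0.13863
  31: 1 × 0.120 × 0.9390 = 0.11268
  32: 1 × 0.107 × 0.9357 = 0.10012
Sum = 1.22674
NRR = 0.490 × 1.22674 = 0.60110
With NRR below 1 the population is below replacement fertility.

0.601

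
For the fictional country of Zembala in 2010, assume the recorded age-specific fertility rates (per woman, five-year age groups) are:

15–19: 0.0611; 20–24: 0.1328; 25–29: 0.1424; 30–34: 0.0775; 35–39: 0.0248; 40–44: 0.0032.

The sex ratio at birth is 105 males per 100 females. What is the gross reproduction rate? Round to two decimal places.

Proportion female at birth = 100 / (100 + 105) = 0.48780.
Sum of ASFRs = 0.0611 + 0.1328 + 0.1424 + 0.0775 + 0.0248 + 0.0032 = 0.4418
TFR = 5 × 0.4418 = 2.209
GRR = 0.48780 × 2.209 = 1.07755

1.08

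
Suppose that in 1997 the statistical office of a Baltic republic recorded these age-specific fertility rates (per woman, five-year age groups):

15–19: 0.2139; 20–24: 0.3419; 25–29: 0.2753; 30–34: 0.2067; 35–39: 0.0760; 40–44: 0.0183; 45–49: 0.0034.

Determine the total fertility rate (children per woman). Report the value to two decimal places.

5.68

Sum of ASFRs = 0.2139 + 0.3419 + 0.2753 + 0.2067 + 0.0760 + 0.0183 + 0.0034 = 1.1355
TFR = 5 × 1.1355 = 5.6775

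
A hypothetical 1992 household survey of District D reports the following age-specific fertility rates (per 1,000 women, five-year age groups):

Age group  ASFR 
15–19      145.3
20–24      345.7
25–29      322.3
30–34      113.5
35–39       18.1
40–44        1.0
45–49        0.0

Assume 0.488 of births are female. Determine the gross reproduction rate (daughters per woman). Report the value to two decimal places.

Proportion female at birth = 0.488.
Sum of ASFRs = 145.3 + 345.7 + 322.3 + 113.5 + 18.1 + 1.0 + 0.0 = 945.9
TFR = 5 × 945.9 / 1000 = 4.7295
GRR = 0.488 × 4.7295 = 2.30800

2.31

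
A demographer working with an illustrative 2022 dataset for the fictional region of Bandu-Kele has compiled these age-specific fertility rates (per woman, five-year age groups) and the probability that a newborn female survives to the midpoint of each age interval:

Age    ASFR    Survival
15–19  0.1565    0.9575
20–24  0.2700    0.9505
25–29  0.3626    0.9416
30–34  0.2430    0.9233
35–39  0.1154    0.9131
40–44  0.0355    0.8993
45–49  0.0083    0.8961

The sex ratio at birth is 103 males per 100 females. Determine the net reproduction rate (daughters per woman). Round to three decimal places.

Proportion female at birth = 100 / (100 + 103) = 0.49261.
Survival-weighted fertility by age (5·fₓ·Sₓ):
  15–19: 5 × 0.1565 × 0.9575 = 0.74924
  20–24: 5 × 0.2700 × 0.9505 = 1.28318
  25–29: 5 × 0.3626 × 0.9416 = 1.70712
  30–34: 5 × 0.2430 × 0.9233 = 1.12181
  35–39: 5 × 0.1154 × 0.9131 = 0.52686
  40–44: 5 × 0.0355 × 0.8993 = 0.15963
  45–49: 5 × 0.0083 × 0.8961 = 0.03719
Sum = 5.58503
NRR = 0.49261 × 5.58503 = 2.75124
An NRR exceeding 1 indicates intrinsic growth under these rates.

2.751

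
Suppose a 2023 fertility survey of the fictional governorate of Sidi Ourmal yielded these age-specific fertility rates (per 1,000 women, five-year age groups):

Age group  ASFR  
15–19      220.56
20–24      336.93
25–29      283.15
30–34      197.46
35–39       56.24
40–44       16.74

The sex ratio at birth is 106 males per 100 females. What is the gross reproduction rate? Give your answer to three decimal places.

2.697

Proportion female at birth = 100 / (100 + 106) = 0.48544.
Sum of ASFRs = 220.56 + 336.93 + 283.15 + 197.46 + 56.24 + 16.74 = 1111.08
TFR = 5 × 1111.08 / 1000 = 5.5554
GRR = 0.48544 × 5.5554 = 2.69681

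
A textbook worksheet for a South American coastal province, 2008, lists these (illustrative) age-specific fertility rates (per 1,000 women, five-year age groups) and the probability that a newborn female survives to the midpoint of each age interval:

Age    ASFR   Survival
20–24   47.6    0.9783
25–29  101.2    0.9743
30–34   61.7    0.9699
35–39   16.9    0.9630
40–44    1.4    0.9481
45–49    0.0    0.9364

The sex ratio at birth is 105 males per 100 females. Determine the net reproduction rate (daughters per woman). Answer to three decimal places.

0.543

Proportion female at birth = 100 / (100 + 105) = 0.48780.
Per-age-group product (5 × ASFR × survival probability):
  20–24: 5 × 47.6/1000 × 0.9783 = 0.23284
  25–29: 5 × 101.2/1000 × 0.9743 = 0.49300
  30–34: 5 × 61.7/1000 × 0.9699 = 0.29921
  35–39: 5 × 16.9/1000 × 0.9630 = 0.08137
  40–44: 5 × 1.4/1000 × 0.9481 = 0.00664
  45–49: 5 × 0.0/1000 × 0.9364 = 0.00000
Sum = 1.11306
NRR = 0.48780 × 1.11306 = 0.54295
An NRR under 1 implies long-run decline under these rates.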